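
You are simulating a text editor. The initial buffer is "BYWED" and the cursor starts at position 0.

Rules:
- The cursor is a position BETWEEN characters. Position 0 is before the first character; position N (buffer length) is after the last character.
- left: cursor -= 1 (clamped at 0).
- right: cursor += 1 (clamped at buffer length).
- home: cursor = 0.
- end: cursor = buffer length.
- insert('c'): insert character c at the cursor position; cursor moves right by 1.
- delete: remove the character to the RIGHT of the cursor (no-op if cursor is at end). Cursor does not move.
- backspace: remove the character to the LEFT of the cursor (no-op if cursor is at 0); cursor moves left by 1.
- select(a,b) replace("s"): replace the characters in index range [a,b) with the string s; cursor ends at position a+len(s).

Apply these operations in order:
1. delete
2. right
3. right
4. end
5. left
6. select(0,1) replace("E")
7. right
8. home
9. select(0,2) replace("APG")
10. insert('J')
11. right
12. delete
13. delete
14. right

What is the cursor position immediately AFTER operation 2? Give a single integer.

Answer: 1

Derivation:
After op 1 (delete): buf='YWED' cursor=0
After op 2 (right): buf='YWED' cursor=1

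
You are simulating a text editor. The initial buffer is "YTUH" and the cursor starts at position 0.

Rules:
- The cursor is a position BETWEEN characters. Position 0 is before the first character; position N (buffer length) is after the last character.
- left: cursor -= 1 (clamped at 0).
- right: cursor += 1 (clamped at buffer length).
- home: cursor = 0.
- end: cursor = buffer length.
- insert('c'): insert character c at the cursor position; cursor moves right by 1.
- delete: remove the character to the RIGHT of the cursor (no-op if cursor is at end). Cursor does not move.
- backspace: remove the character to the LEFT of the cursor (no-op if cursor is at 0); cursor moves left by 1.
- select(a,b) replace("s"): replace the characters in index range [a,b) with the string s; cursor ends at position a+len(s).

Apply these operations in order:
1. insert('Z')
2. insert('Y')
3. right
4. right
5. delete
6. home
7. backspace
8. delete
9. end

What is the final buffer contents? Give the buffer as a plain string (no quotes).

After op 1 (insert('Z')): buf='ZYTUH' cursor=1
After op 2 (insert('Y')): buf='ZYYTUH' cursor=2
After op 3 (right): buf='ZYYTUH' cursor=3
After op 4 (right): buf='ZYYTUH' cursor=4
After op 5 (delete): buf='ZYYTH' cursor=4
After op 6 (home): buf='ZYYTH' cursor=0
After op 7 (backspace): buf='ZYYTH' cursor=0
After op 8 (delete): buf='YYTH' cursor=0
After op 9 (end): buf='YYTH' cursor=4

Answer: YYTH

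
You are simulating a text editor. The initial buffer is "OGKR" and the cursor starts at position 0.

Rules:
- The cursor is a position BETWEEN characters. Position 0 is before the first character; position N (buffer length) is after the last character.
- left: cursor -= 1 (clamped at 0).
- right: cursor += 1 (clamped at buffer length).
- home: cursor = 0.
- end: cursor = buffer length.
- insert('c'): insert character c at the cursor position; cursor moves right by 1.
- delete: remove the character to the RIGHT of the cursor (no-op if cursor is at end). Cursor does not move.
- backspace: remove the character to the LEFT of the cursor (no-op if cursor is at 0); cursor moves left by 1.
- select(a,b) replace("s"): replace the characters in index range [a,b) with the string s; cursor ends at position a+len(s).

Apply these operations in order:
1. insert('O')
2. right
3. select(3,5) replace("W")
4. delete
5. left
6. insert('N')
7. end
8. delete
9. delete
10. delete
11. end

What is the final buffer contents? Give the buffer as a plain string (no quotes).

Answer: OOGNW

Derivation:
After op 1 (insert('O')): buf='OOGKR' cursor=1
After op 2 (right): buf='OOGKR' cursor=2
After op 3 (select(3,5) replace("W")): buf='OOGW' cursor=4
After op 4 (delete): buf='OOGW' cursor=4
After op 5 (left): buf='OOGW' cursor=3
After op 6 (insert('N')): buf='OOGNW' cursor=4
After op 7 (end): buf='OOGNW' cursor=5
After op 8 (delete): buf='OOGNW' cursor=5
After op 9 (delete): buf='OOGNW' cursor=5
After op 10 (delete): buf='OOGNW' cursor=5
After op 11 (end): buf='OOGNW' cursor=5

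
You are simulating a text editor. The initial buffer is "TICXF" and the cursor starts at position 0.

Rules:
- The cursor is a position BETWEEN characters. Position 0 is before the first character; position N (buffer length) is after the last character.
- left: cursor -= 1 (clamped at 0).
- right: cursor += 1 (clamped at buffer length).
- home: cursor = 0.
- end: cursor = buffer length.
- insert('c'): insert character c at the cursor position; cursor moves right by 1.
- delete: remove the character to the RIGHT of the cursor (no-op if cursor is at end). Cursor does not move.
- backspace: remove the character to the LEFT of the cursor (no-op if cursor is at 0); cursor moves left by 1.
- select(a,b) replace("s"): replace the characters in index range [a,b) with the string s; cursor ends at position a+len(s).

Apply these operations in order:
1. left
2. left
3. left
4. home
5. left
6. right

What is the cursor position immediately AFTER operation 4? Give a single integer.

Answer: 0

Derivation:
After op 1 (left): buf='TICXF' cursor=0
After op 2 (left): buf='TICXF' cursor=0
After op 3 (left): buf='TICXF' cursor=0
After op 4 (home): buf='TICXF' cursor=0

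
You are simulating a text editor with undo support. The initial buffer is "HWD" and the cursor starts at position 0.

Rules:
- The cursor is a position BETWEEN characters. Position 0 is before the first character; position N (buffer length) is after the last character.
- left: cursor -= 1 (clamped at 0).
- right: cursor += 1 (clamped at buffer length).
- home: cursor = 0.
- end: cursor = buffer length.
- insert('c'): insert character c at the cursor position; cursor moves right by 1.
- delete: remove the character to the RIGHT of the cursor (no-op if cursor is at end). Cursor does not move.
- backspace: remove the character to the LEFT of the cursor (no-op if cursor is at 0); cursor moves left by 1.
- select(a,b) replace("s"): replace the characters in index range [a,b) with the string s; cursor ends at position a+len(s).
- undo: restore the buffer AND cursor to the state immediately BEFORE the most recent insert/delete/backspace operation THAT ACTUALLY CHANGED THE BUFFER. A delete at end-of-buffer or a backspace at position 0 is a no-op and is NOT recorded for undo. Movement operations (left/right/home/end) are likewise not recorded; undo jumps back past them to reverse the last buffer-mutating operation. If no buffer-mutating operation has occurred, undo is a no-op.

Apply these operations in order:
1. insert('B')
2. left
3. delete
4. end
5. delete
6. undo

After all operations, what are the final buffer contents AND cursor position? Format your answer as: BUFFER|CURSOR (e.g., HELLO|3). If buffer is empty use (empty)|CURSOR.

Answer: BHWD|0

Derivation:
After op 1 (insert('B')): buf='BHWD' cursor=1
After op 2 (left): buf='BHWD' cursor=0
After op 3 (delete): buf='HWD' cursor=0
After op 4 (end): buf='HWD' cursor=3
After op 5 (delete): buf='HWD' cursor=3
After op 6 (undo): buf='BHWD' cursor=0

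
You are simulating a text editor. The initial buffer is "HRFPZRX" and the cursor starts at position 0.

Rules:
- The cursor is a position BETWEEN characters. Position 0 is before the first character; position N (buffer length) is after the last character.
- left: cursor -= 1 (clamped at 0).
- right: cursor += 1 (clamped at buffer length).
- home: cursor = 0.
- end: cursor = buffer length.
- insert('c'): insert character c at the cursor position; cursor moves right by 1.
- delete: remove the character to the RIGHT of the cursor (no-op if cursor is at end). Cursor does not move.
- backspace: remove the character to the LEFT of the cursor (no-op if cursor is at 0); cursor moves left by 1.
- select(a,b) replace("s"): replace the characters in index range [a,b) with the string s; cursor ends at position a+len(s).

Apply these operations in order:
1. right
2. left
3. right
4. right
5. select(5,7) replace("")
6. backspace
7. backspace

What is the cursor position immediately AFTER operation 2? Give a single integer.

After op 1 (right): buf='HRFPZRX' cursor=1
After op 2 (left): buf='HRFPZRX' cursor=0

Answer: 0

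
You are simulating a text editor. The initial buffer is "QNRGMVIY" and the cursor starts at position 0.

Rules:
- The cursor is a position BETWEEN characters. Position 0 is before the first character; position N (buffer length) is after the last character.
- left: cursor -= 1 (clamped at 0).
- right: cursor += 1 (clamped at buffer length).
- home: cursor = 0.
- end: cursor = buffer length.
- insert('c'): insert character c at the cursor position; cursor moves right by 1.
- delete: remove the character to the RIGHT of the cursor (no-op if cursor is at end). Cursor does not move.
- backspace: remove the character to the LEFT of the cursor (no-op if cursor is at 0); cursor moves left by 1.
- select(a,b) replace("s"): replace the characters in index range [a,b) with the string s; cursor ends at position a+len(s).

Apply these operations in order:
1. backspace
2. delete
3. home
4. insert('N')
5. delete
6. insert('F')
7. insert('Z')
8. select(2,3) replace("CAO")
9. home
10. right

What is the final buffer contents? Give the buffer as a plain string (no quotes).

Answer: NFCAORGMVIY

Derivation:
After op 1 (backspace): buf='QNRGMVIY' cursor=0
After op 2 (delete): buf='NRGMVIY' cursor=0
After op 3 (home): buf='NRGMVIY' cursor=0
After op 4 (insert('N')): buf='NNRGMVIY' cursor=1
After op 5 (delete): buf='NRGMVIY' cursor=1
After op 6 (insert('F')): buf='NFRGMVIY' cursor=2
After op 7 (insert('Z')): buf='NFZRGMVIY' cursor=3
After op 8 (select(2,3) replace("CAO")): buf='NFCAORGMVIY' cursor=5
After op 9 (home): buf='NFCAORGMVIY' cursor=0
After op 10 (right): buf='NFCAORGMVIY' cursor=1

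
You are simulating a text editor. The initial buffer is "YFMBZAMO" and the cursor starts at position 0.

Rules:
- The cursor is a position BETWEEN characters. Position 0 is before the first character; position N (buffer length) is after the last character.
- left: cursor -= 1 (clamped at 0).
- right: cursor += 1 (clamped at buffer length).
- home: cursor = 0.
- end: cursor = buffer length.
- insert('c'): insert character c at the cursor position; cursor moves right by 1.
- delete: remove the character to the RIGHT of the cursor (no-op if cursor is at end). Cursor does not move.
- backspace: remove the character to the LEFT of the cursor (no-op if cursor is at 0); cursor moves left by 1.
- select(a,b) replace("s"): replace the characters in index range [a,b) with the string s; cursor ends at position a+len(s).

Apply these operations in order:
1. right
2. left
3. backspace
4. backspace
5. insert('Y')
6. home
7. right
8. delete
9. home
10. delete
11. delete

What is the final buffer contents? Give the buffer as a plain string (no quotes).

After op 1 (right): buf='YFMBZAMO' cursor=1
After op 2 (left): buf='YFMBZAMO' cursor=0
After op 3 (backspace): buf='YFMBZAMO' cursor=0
After op 4 (backspace): buf='YFMBZAMO' cursor=0
After op 5 (insert('Y')): buf='YYFMBZAMO' cursor=1
After op 6 (home): buf='YYFMBZAMO' cursor=0
After op 7 (right): buf='YYFMBZAMO' cursor=1
After op 8 (delete): buf='YFMBZAMO' cursor=1
After op 9 (home): buf='YFMBZAMO' cursor=0
After op 10 (delete): buf='FMBZAMO' cursor=0
After op 11 (delete): buf='MBZAMO' cursor=0

Answer: MBZAMO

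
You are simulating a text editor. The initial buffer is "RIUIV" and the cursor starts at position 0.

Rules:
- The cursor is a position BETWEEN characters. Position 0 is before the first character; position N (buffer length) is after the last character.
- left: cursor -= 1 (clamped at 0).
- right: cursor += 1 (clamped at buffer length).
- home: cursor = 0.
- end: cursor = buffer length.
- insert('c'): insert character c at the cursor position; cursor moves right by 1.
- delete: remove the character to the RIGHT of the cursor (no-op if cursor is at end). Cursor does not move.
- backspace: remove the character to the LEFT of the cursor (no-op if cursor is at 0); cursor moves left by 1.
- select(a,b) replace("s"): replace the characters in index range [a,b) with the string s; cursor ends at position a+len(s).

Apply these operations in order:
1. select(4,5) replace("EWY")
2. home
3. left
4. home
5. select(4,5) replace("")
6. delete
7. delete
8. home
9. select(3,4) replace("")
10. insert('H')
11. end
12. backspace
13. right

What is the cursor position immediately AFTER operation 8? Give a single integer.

After op 1 (select(4,5) replace("EWY")): buf='RIUIEWY' cursor=7
After op 2 (home): buf='RIUIEWY' cursor=0
After op 3 (left): buf='RIUIEWY' cursor=0
After op 4 (home): buf='RIUIEWY' cursor=0
After op 5 (select(4,5) replace("")): buf='RIUIWY' cursor=4
After op 6 (delete): buf='RIUIY' cursor=4
After op 7 (delete): buf='RIUI' cursor=4
After op 8 (home): buf='RIUI' cursor=0

Answer: 0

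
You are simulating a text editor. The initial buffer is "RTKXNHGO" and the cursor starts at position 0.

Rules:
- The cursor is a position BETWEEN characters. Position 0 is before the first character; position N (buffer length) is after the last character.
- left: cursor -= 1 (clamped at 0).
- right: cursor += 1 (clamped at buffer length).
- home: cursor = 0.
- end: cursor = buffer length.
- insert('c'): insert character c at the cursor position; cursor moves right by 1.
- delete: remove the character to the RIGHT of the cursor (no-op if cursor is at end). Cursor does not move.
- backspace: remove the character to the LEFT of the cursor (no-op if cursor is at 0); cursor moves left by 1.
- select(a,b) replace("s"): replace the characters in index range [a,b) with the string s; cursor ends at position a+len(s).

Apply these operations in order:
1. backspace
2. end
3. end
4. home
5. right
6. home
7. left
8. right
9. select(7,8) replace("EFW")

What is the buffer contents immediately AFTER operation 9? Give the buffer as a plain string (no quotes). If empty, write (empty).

Answer: RTKXNHGEFW

Derivation:
After op 1 (backspace): buf='RTKXNHGO' cursor=0
After op 2 (end): buf='RTKXNHGO' cursor=8
After op 3 (end): buf='RTKXNHGO' cursor=8
After op 4 (home): buf='RTKXNHGO' cursor=0
After op 5 (right): buf='RTKXNHGO' cursor=1
After op 6 (home): buf='RTKXNHGO' cursor=0
After op 7 (left): buf='RTKXNHGO' cursor=0
After op 8 (right): buf='RTKXNHGO' cursor=1
After op 9 (select(7,8) replace("EFW")): buf='RTKXNHGEFW' cursor=10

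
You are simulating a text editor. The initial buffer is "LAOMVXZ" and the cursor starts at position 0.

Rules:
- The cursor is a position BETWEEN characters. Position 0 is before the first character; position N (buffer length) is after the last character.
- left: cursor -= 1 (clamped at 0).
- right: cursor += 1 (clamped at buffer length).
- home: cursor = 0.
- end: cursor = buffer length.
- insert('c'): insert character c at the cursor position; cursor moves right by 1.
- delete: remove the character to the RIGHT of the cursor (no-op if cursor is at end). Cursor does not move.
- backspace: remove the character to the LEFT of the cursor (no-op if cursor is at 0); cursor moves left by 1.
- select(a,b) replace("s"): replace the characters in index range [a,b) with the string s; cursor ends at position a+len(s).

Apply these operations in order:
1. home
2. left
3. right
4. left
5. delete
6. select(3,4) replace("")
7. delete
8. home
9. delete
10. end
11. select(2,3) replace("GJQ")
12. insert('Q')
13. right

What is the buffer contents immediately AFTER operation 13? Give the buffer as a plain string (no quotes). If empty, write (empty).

After op 1 (home): buf='LAOMVXZ' cursor=0
After op 2 (left): buf='LAOMVXZ' cursor=0
After op 3 (right): buf='LAOMVXZ' cursor=1
After op 4 (left): buf='LAOMVXZ' cursor=0
After op 5 (delete): buf='AOMVXZ' cursor=0
After op 6 (select(3,4) replace("")): buf='AOMXZ' cursor=3
After op 7 (delete): buf='AOMZ' cursor=3
After op 8 (home): buf='AOMZ' cursor=0
After op 9 (delete): buf='OMZ' cursor=0
After op 10 (end): buf='OMZ' cursor=3
After op 11 (select(2,3) replace("GJQ")): buf='OMGJQ' cursor=5
After op 12 (insert('Q')): buf='OMGJQQ' cursor=6
After op 13 (right): buf='OMGJQQ' cursor=6

Answer: OMGJQQ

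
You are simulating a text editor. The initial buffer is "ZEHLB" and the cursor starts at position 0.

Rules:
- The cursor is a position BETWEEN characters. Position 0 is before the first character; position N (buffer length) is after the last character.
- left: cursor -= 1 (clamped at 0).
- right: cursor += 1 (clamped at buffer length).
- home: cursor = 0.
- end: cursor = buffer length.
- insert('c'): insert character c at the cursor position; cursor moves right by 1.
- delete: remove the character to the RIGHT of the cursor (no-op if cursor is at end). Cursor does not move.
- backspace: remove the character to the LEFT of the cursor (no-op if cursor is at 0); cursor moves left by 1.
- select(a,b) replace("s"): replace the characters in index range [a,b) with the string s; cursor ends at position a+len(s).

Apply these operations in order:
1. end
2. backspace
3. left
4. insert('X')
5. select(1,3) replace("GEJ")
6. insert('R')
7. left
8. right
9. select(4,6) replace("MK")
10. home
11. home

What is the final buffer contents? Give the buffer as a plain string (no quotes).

Answer: ZGEJMKL

Derivation:
After op 1 (end): buf='ZEHLB' cursor=5
After op 2 (backspace): buf='ZEHL' cursor=4
After op 3 (left): buf='ZEHL' cursor=3
After op 4 (insert('X')): buf='ZEHXL' cursor=4
After op 5 (select(1,3) replace("GEJ")): buf='ZGEJXL' cursor=4
After op 6 (insert('R')): buf='ZGEJRXL' cursor=5
After op 7 (left): buf='ZGEJRXL' cursor=4
After op 8 (right): buf='ZGEJRXL' cursor=5
After op 9 (select(4,6) replace("MK")): buf='ZGEJMKL' cursor=6
After op 10 (home): buf='ZGEJMKL' cursor=0
After op 11 (home): buf='ZGEJMKL' cursor=0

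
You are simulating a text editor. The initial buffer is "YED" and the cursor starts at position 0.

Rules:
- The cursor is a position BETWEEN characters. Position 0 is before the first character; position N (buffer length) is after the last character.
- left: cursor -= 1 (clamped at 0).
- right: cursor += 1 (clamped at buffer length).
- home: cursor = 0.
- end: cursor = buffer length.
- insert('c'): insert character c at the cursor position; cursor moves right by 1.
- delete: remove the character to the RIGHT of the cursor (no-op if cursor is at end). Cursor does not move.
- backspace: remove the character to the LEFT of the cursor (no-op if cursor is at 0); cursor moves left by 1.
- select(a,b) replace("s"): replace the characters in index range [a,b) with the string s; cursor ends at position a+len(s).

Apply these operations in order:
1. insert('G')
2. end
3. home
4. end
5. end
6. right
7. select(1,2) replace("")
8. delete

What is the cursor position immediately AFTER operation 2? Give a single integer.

After op 1 (insert('G')): buf='GYED' cursor=1
After op 2 (end): buf='GYED' cursor=4

Answer: 4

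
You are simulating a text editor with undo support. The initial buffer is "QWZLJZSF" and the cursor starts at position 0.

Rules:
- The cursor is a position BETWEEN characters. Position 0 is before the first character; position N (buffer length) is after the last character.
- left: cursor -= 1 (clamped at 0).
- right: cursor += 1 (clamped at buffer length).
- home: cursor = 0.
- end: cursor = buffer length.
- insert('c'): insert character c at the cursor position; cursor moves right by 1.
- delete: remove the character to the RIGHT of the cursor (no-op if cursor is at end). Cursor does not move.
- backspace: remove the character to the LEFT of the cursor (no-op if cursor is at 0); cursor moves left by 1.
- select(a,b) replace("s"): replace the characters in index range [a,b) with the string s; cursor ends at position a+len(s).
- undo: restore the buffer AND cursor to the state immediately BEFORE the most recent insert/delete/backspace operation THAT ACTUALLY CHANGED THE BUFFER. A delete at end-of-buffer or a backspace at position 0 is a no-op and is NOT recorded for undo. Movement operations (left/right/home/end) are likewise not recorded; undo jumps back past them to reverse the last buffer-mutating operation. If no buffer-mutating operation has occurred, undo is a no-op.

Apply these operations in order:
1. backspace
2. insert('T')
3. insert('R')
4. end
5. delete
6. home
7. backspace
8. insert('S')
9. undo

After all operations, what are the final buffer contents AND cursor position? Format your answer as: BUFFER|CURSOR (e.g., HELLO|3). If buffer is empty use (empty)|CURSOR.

Answer: TRQWZLJZSF|0

Derivation:
After op 1 (backspace): buf='QWZLJZSF' cursor=0
After op 2 (insert('T')): buf='TQWZLJZSF' cursor=1
After op 3 (insert('R')): buf='TRQWZLJZSF' cursor=2
After op 4 (end): buf='TRQWZLJZSF' cursor=10
After op 5 (delete): buf='TRQWZLJZSF' cursor=10
After op 6 (home): buf='TRQWZLJZSF' cursor=0
After op 7 (backspace): buf='TRQWZLJZSF' cursor=0
After op 8 (insert('S')): buf='STRQWZLJZSF' cursor=1
After op 9 (undo): buf='TRQWZLJZSF' cursor=0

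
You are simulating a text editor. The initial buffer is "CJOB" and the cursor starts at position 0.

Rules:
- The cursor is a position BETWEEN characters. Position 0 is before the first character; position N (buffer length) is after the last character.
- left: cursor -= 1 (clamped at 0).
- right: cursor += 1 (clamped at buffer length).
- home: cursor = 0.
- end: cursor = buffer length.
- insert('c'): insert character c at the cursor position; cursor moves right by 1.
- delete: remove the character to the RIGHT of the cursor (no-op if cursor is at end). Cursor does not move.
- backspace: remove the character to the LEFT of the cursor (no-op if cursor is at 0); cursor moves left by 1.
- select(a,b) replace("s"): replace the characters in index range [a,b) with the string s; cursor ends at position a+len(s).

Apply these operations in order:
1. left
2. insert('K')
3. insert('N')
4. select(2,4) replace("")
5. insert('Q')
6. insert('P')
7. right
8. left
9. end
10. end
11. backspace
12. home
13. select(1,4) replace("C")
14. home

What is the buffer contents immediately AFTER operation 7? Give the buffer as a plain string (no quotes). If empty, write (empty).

After op 1 (left): buf='CJOB' cursor=0
After op 2 (insert('K')): buf='KCJOB' cursor=1
After op 3 (insert('N')): buf='KNCJOB' cursor=2
After op 4 (select(2,4) replace("")): buf='KNOB' cursor=2
After op 5 (insert('Q')): buf='KNQOB' cursor=3
After op 6 (insert('P')): buf='KNQPOB' cursor=4
After op 7 (right): buf='KNQPOB' cursor=5

Answer: KNQPOB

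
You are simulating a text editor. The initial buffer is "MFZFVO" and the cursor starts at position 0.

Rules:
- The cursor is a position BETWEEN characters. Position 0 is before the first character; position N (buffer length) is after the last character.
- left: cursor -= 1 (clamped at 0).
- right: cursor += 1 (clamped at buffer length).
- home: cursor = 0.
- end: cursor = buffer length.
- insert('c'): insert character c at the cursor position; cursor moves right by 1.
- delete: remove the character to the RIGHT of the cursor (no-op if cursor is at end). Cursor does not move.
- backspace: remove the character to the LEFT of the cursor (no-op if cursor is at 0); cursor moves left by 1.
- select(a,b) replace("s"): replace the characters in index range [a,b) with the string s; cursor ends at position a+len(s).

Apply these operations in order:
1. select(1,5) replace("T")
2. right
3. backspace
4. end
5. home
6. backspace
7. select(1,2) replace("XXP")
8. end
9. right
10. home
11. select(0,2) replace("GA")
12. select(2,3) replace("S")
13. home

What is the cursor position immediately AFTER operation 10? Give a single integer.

Answer: 0

Derivation:
After op 1 (select(1,5) replace("T")): buf='MTO' cursor=2
After op 2 (right): buf='MTO' cursor=3
After op 3 (backspace): buf='MT' cursor=2
After op 4 (end): buf='MT' cursor=2
After op 5 (home): buf='MT' cursor=0
After op 6 (backspace): buf='MT' cursor=0
After op 7 (select(1,2) replace("XXP")): buf='MXXP' cursor=4
After op 8 (end): buf='MXXP' cursor=4
After op 9 (right): buf='MXXP' cursor=4
After op 10 (home): buf='MXXP' cursor=0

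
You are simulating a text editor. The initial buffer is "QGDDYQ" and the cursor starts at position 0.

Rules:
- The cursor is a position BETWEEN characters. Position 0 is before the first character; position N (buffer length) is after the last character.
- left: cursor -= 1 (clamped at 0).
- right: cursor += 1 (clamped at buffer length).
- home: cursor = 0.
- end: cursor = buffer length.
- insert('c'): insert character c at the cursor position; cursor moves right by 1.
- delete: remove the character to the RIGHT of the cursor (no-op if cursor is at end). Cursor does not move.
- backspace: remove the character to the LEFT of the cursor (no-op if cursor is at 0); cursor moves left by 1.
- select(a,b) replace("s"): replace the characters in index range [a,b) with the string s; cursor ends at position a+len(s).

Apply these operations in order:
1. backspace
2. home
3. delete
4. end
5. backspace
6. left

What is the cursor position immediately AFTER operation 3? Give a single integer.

Answer: 0

Derivation:
After op 1 (backspace): buf='QGDDYQ' cursor=0
After op 2 (home): buf='QGDDYQ' cursor=0
After op 3 (delete): buf='GDDYQ' cursor=0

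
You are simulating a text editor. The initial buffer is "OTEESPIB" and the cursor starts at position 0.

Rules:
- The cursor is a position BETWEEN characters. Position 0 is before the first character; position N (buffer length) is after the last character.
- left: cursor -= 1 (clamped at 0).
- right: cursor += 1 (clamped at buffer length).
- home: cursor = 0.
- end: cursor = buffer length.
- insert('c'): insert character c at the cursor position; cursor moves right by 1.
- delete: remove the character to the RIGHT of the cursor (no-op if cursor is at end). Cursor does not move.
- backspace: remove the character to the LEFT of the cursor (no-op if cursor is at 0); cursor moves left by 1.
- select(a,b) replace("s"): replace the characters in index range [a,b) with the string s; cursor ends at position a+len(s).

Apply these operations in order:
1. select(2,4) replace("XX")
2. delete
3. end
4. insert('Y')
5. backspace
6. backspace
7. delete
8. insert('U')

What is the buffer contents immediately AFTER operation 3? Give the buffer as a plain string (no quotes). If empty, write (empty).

After op 1 (select(2,4) replace("XX")): buf='OTXXSPIB' cursor=4
After op 2 (delete): buf='OTXXPIB' cursor=4
After op 3 (end): buf='OTXXPIB' cursor=7

Answer: OTXXPIB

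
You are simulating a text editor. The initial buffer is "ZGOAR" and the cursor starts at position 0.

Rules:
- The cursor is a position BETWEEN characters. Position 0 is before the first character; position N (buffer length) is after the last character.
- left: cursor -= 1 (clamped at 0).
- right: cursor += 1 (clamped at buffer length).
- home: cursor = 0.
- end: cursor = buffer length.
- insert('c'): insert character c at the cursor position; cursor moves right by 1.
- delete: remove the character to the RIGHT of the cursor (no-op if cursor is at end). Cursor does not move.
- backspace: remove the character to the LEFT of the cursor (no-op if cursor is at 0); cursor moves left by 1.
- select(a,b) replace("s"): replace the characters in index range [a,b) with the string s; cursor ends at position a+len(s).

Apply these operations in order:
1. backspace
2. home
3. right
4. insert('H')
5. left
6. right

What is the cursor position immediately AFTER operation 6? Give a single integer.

Answer: 2

Derivation:
After op 1 (backspace): buf='ZGOAR' cursor=0
After op 2 (home): buf='ZGOAR' cursor=0
After op 3 (right): buf='ZGOAR' cursor=1
After op 4 (insert('H')): buf='ZHGOAR' cursor=2
After op 5 (left): buf='ZHGOAR' cursor=1
After op 6 (right): buf='ZHGOAR' cursor=2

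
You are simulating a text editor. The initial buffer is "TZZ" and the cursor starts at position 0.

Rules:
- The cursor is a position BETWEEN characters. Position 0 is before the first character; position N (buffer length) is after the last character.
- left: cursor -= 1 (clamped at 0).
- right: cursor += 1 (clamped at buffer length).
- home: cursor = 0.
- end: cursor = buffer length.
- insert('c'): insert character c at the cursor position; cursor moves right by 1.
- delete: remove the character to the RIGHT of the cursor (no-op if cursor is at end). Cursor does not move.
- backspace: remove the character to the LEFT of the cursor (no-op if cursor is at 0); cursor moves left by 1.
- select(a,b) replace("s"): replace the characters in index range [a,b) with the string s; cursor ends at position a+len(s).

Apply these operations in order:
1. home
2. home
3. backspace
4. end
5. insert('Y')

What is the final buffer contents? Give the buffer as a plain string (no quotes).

After op 1 (home): buf='TZZ' cursor=0
After op 2 (home): buf='TZZ' cursor=0
After op 3 (backspace): buf='TZZ' cursor=0
After op 4 (end): buf='TZZ' cursor=3
After op 5 (insert('Y')): buf='TZZY' cursor=4

Answer: TZZY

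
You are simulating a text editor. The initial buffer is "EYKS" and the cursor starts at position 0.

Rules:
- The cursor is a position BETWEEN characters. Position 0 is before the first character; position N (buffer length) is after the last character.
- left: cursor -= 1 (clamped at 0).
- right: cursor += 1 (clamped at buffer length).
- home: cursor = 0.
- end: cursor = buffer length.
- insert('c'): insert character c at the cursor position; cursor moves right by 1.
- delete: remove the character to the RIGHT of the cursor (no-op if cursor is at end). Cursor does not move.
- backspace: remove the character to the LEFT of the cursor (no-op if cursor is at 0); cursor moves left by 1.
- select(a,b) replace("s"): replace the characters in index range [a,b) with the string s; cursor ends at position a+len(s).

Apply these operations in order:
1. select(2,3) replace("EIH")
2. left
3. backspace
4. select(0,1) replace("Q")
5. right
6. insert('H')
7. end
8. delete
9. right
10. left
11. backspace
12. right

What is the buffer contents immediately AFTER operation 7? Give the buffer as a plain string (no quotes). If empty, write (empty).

Answer: QYHEHS

Derivation:
After op 1 (select(2,3) replace("EIH")): buf='EYEIHS' cursor=5
After op 2 (left): buf='EYEIHS' cursor=4
After op 3 (backspace): buf='EYEHS' cursor=3
After op 4 (select(0,1) replace("Q")): buf='QYEHS' cursor=1
After op 5 (right): buf='QYEHS' cursor=2
After op 6 (insert('H')): buf='QYHEHS' cursor=3
After op 7 (end): buf='QYHEHS' cursor=6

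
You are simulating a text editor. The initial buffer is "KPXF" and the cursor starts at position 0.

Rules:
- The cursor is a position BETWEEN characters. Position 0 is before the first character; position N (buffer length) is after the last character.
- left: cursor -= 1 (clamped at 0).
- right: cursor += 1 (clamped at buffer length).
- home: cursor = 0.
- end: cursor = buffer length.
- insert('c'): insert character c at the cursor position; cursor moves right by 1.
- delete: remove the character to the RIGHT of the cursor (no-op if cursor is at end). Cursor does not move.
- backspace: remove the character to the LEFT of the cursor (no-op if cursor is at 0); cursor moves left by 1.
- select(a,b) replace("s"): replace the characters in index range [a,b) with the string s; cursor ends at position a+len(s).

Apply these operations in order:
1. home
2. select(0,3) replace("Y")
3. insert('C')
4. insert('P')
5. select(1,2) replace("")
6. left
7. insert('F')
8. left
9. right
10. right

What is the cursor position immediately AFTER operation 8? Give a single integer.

Answer: 0

Derivation:
After op 1 (home): buf='KPXF' cursor=0
After op 2 (select(0,3) replace("Y")): buf='YF' cursor=1
After op 3 (insert('C')): buf='YCF' cursor=2
After op 4 (insert('P')): buf='YCPF' cursor=3
After op 5 (select(1,2) replace("")): buf='YPF' cursor=1
After op 6 (left): buf='YPF' cursor=0
After op 7 (insert('F')): buf='FYPF' cursor=1
After op 8 (left): buf='FYPF' cursor=0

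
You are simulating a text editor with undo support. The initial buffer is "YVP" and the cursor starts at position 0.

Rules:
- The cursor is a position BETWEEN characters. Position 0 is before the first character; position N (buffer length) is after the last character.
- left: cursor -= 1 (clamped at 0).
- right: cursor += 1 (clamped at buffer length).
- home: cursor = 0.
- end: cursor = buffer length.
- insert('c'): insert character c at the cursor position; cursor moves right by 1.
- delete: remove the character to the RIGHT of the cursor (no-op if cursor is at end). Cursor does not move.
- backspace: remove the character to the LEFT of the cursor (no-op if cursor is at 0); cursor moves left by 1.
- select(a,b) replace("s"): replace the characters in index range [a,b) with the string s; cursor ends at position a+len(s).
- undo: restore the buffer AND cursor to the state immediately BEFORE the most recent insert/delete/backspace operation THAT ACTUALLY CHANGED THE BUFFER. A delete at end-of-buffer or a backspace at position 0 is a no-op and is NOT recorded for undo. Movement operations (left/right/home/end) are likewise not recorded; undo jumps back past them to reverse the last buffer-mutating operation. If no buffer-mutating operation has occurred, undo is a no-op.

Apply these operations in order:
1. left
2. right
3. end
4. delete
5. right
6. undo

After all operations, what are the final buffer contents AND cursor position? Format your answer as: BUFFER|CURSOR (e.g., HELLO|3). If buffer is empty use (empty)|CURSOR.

After op 1 (left): buf='YVP' cursor=0
After op 2 (right): buf='YVP' cursor=1
After op 3 (end): buf='YVP' cursor=3
After op 4 (delete): buf='YVP' cursor=3
After op 5 (right): buf='YVP' cursor=3
After op 6 (undo): buf='YVP' cursor=3

Answer: YVP|3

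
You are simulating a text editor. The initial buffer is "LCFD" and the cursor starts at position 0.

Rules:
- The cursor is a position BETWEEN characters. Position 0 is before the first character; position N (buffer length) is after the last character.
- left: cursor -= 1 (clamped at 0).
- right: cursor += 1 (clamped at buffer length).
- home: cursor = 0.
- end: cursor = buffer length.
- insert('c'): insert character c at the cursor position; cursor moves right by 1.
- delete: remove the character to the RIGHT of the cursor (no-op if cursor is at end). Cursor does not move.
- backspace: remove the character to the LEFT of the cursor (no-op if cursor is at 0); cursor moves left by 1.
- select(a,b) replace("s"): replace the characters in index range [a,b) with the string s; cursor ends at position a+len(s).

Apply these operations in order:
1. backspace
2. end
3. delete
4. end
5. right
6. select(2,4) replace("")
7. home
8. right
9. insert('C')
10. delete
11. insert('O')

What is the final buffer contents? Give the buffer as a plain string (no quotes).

After op 1 (backspace): buf='LCFD' cursor=0
After op 2 (end): buf='LCFD' cursor=4
After op 3 (delete): buf='LCFD' cursor=4
After op 4 (end): buf='LCFD' cursor=4
After op 5 (right): buf='LCFD' cursor=4
After op 6 (select(2,4) replace("")): buf='LC' cursor=2
After op 7 (home): buf='LC' cursor=0
After op 8 (right): buf='LC' cursor=1
After op 9 (insert('C')): buf='LCC' cursor=2
After op 10 (delete): buf='LC' cursor=2
After op 11 (insert('O')): buf='LCO' cursor=3

Answer: LCO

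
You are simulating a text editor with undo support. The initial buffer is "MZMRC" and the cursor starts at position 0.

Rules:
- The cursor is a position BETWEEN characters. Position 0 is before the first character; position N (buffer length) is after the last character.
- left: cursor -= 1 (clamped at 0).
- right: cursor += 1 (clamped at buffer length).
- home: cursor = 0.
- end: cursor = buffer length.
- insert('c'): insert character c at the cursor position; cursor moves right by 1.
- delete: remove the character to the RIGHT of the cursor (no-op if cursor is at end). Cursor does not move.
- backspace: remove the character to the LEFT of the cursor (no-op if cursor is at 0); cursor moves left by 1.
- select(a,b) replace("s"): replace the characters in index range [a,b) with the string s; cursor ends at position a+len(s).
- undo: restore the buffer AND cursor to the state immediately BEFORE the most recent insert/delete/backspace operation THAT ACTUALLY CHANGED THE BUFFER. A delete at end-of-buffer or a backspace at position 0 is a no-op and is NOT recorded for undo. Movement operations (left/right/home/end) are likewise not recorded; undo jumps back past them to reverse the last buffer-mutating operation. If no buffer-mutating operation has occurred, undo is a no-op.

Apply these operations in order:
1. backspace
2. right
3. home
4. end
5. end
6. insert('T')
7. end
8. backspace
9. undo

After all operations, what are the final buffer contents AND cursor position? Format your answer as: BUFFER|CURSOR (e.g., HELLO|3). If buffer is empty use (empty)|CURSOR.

After op 1 (backspace): buf='MZMRC' cursor=0
After op 2 (right): buf='MZMRC' cursor=1
After op 3 (home): buf='MZMRC' cursor=0
After op 4 (end): buf='MZMRC' cursor=5
After op 5 (end): buf='MZMRC' cursor=5
After op 6 (insert('T')): buf='MZMRCT' cursor=6
After op 7 (end): buf='MZMRCT' cursor=6
After op 8 (backspace): buf='MZMRC' cursor=5
After op 9 (undo): buf='MZMRCT' cursor=6

Answer: MZMRCT|6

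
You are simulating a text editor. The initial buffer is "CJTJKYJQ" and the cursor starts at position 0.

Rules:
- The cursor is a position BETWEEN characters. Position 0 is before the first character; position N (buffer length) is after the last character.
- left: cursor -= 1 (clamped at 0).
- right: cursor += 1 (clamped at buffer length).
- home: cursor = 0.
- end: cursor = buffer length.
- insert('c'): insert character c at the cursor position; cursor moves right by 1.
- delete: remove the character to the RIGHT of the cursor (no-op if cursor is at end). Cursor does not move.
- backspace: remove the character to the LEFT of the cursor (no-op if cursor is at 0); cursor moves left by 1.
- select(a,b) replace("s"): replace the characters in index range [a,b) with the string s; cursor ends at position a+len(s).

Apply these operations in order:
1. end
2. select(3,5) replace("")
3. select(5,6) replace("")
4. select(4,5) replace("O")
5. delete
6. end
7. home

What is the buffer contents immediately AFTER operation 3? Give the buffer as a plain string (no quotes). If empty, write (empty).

After op 1 (end): buf='CJTJKYJQ' cursor=8
After op 2 (select(3,5) replace("")): buf='CJTYJQ' cursor=3
After op 3 (select(5,6) replace("")): buf='CJTYJ' cursor=5

Answer: CJTYJ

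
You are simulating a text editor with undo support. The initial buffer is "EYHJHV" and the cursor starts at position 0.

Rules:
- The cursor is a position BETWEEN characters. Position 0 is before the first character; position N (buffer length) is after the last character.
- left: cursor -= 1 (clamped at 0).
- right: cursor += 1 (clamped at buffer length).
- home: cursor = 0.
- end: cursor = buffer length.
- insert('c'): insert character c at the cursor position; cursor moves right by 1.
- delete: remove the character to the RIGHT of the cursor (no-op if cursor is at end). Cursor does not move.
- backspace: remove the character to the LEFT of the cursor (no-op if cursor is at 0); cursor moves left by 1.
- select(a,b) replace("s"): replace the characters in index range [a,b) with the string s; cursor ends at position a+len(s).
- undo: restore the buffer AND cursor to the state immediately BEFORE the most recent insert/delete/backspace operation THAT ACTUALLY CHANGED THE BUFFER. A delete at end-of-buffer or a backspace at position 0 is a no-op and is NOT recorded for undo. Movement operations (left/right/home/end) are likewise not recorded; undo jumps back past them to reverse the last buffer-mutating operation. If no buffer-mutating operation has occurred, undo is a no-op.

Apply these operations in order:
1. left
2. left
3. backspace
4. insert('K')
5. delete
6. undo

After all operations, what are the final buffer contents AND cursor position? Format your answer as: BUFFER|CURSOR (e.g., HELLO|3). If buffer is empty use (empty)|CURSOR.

Answer: KEYHJHV|1

Derivation:
After op 1 (left): buf='EYHJHV' cursor=0
After op 2 (left): buf='EYHJHV' cursor=0
After op 3 (backspace): buf='EYHJHV' cursor=0
After op 4 (insert('K')): buf='KEYHJHV' cursor=1
After op 5 (delete): buf='KYHJHV' cursor=1
After op 6 (undo): buf='KEYHJHV' cursor=1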